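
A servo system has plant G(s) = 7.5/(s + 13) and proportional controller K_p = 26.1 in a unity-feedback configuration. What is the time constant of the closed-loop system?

τ = 0.00479 s

Closed-loop transfer function: T(s) = K_p·G(s)/(1 + K_p·G(s)) = 195.8/(s + 13 + 195.8) = 195.8/(s + 208.8).
Time constant τ = 1/208.8 = 0.00479 s.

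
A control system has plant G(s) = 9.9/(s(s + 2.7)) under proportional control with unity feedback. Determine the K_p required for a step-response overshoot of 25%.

From %OS = 100·exp(−πζ/√(1−ζ²)) = 25%, ζ = −ln(0.25)/√(π²+ln²(0.25)) = 0.4037.
Characteristic equation s² + 2.7s + 9.9K_p = 0 gives ζ = 2.7/(2√(9.9K_p)).
Setting ζ = 0.4037: √(9.9K_p) = 2.7/(2·0.4037) = 3.344, so K_p = 11.18/9.9 = 1.13.

K_p = 1.13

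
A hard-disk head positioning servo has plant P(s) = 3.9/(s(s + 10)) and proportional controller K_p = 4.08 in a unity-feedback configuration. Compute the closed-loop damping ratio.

The closed-loop denominator is s(s+10) + 4.08·3.9 = s² + 10s + 15.91.
So ω_n² = 15.91 ⇒ ω_n = 3.989 rad/s, and ζ = 10/(2ω_n) = 1.25.

ζ = 1.25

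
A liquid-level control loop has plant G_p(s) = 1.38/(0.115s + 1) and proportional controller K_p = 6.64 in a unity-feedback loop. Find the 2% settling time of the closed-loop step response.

Closed loop: T(s) = K_p·G_p/(1+K_p·G_p) = 9.163/(0.115s + 1 + 9.163), with pole at s = −(1 + 9.163)/0.115 = −88.38.
τ = 1/88.38 = 0.01132 s, so 2% settling time ≈ 4τ = 0.0453 s.

T_s ≈ 0.0453 s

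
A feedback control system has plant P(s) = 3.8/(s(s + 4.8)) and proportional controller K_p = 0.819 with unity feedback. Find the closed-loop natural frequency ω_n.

ω_n = 1.76 rad/s

The closed-loop denominator is s(s+4.8) + 0.819·3.8 = s² + 4.8s + 3.112.
So ω_n² = 3.112 ⇒ ω_n = 1.764 rad/s, and ζ = 4.8/(2ω_n) = 1.36.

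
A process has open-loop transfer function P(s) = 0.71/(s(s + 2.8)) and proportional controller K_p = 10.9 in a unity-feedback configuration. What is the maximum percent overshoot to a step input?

Closed-loop characteristic equation: s² + 2.8s + 7.739 = 0, so ω_n = 2.782 rad/s and ζ = 2.8/(2·2.782) = 0.5033.
%OS = 100·exp(−πζ/√(1−ζ²)) = 100·exp(−π·0.5033/√0.7467) = 16%.

16%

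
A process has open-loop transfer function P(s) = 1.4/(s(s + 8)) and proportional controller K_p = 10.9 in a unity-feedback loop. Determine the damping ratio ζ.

1 + K_p·P(s) = 0 gives s² + 8s + 15.26 = 0.
Matching s² + 2ζω_n s + ω_n²: ω_n = √15.26 = 3.906 rad/s and 2ζω_n = 8, so ζ = 8/(2·3.906) = 1.02.

ζ = 1.02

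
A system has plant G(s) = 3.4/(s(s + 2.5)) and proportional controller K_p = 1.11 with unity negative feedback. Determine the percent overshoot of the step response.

Closed-loop characteristic equation: s² + 2.5s + 3.774 = 0, so ω_n = 1.943 rad/s and ζ = 2.5/(2·1.943) = 0.6434.
%OS = 100·exp(−πζ/√(1−ζ²)) = 100·exp(−π·0.6434/√0.586) = 7.13%.

7.13%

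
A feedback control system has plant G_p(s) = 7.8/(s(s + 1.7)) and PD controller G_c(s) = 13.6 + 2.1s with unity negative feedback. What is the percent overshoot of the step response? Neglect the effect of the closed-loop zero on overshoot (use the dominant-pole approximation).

0.317%

Forward path: (13.6 + 2.1s)·7.8/(s(s+1.7)). The closed-loop characteristic equation is s² + (1.7 + 7.8·2.1)s + 7.8·13.6 = 0.
That is s² + 18.08s + 106.1 = 0, so ω_n = 10.3 rad/s and ζ = 18.08/(2·10.3) = 0.8777.
%OS = 100·exp(−πζ/√(1−ζ²)) = 0.317%.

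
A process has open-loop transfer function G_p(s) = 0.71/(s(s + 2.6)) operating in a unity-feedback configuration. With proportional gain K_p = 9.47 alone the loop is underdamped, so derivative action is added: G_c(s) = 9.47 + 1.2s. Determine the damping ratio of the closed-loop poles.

ζ = 0.666

Forward path: (9.47 + 1.2s)·0.71/(s(s+2.6)). The closed-loop characteristic equation is s² + (2.6 + 0.71·1.2)s + 0.71·9.47 = 0.
That is s² + 3.452s + 6.724 = 0, so ω_n = 2.593 rad/s and ζ = 3.452/(2·2.593) = 0.6656.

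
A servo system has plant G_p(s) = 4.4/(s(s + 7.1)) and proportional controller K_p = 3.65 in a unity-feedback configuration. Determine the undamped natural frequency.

ω_n = 4.01 rad/s

With unity feedback the closed-loop characteristic equation is s² + 7.1s + 3.65·4.4 = s² + 7.1s + 16.06 = 0.
Matching s² + 2ζω_n s + ω_n²: ω_n = √16.06 = 4.007 rad/s and 2ζω_n = 7.1, so ζ = 7.1/(2·4.007) = 0.886.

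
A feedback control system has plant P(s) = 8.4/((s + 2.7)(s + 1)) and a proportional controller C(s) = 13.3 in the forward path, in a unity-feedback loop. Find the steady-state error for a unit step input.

0.0236

The loop is type 0. Static position error constant K_pos = C(0)·P(0) = 13.3·3.111 = 41.38.
Steady-state error to a unit step: e_ss = 1/(1+K_pos) = 1/42.38 = 0.0236.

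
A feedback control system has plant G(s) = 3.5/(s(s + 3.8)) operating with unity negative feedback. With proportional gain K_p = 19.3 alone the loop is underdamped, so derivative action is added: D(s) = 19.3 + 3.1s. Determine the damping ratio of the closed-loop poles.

Forward path: (19.3 + 3.1s)·3.5/(s(s+3.8)). The closed-loop characteristic equation is s² + (3.8 + 3.5·3.1)s + 3.5·19.3 = 0.
That is s² + 14.65s + 67.55 = 0, so ω_n = 8.219 rad/s and ζ = 14.65/(2·8.219) = 0.8912.

ζ = 0.891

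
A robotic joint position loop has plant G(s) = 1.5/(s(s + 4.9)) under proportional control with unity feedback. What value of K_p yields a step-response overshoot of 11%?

K_p = 12.1

From %OS = 100·exp(−πζ/√(1−ζ²)) = 11%, ζ = −ln(0.11)/√(π²+ln²(0.11)) = 0.5749.
Characteristic equation s² + 4.9s + 1.5K_p = 0 gives ζ = 4.9/(2√(1.5K_p)).
Setting ζ = 0.5749: √(1.5K_p) = 4.9/(2·0.5749) = 4.262, so K_p = 18.16/1.5 = 12.1.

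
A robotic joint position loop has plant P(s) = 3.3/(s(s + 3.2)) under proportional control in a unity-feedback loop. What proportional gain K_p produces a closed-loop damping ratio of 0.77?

K_p = 1.31

Closed-loop characteristic equation: s² + 3.2s + K_p·3.3 = 0.
So ω_n = √(3.3K_p) and 2ζω_n = 3.2, giving ζ = 3.2/(2√(3.3K_p)).
Setting ζ = 0.77: √(3.3K_p) = 3.2/(2·0.77) = 2.078, so K_p = 4.318/3.3 = 1.31.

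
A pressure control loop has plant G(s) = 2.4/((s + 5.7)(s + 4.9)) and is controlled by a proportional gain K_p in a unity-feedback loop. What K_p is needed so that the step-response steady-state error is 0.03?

The loop is type 0, so e_ss(step) = 1/(1 + K_pos) with K_pos = K_p·G(0).
G(0) = 0.08593. Require 1/(1 + K_p·0.08593) = 0.03, so 1 + 0.08593·K_p = 33.33.
K_p = (33.33 − 1)/0.08593 = 376.

K_p = 376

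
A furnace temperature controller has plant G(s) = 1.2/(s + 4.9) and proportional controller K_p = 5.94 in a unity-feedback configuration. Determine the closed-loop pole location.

Closed-loop transfer function: T(s) = K_p·G(s)/(1 + K_p·G(s)) = 7.128/(s + 4.9 + 7.128) = 7.128/(s + 12.03).
The closed-loop pole is at s = −12.03.

s = -12.03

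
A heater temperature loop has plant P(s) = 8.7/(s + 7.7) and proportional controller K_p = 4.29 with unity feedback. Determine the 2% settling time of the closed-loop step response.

Closed-loop transfer function: T(s) = K_p·P(s)/(1 + K_p·P(s)) = 37.32/(s + 7.7 + 37.32) = 37.32/(s + 45.02).
Time constant τ = 1/45.02 = 0.02221 s, so the 2% settling time is about 4τ = 0.0888 s.

T_s ≈ 0.0888 s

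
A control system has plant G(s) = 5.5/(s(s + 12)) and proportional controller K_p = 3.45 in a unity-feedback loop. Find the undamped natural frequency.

ω_n = 4.36 rad/s

1 + K_p·G(s) = 0 gives s² + 12s + 18.98 = 0.
Matching s² + 2ζω_n s + ω_n²: ω_n = √18.98 = 4.356 rad/s and 2ζω_n = 12, so ζ = 12/(2·4.356) = 1.38.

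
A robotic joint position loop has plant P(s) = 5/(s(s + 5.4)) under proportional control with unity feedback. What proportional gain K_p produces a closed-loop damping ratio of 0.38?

Closed-loop characteristic equation: s² + 5.4s + K_p·5 = 0.
So ω_n = √(5K_p) and 2ζω_n = 5.4, giving ζ = 5.4/(2√(5K_p)).
Setting ζ = 0.38: √(5K_p) = 5.4/(2·0.38) = 7.105, so K_p = 50.48/5 = 10.1.

K_p = 10.1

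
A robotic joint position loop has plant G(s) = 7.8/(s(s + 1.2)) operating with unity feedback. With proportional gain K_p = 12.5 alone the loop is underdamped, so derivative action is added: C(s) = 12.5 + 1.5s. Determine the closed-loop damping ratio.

ζ = 0.653

Forward path: (12.5 + 1.5s)·7.8/(s(s+1.2)). The closed-loop characteristic equation is s² + (1.2 + 7.8·1.5)s + 7.8·12.5 = 0.
That is s² + 12.9s + 97.5 = 0, so ω_n = 9.874 rad/s and ζ = 12.9/(2·9.874) = 0.6532.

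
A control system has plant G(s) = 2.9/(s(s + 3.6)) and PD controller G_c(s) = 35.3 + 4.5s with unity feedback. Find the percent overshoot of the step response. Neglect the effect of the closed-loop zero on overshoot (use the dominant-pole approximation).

1.06%

Forward path: (35.3 + 4.5s)·2.9/(s(s+3.6)). The closed-loop characteristic equation is s² + (3.6 + 2.9·4.5)s + 2.9·35.3 = 0.
That is s² + 16.65s + 102.4 = 0, so ω_n = 10.12 rad/s and ζ = 16.65/(2·10.12) = 0.8228.
%OS = 100·exp(−πζ/√(1−ζ²)) = 1.06%.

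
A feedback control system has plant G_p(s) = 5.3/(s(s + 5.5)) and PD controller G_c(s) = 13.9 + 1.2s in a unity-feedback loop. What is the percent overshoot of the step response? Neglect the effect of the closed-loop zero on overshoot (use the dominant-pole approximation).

4.97%

Forward path: (13.9 + 1.2s)·5.3/(s(s+5.5)). The closed-loop characteristic equation is s² + (5.5 + 5.3·1.2)s + 5.3·13.9 = 0.
That is s² + 11.86s + 73.67 = 0, so ω_n = 8.583 rad/s and ζ = 11.86/(2·8.583) = 0.6909.
%OS = 100·exp(−πζ/√(1−ζ²)) = 4.97%.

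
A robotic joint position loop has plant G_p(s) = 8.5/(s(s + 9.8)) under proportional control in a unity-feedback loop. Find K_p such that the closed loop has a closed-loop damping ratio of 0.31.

K_p = 29.4

Closed-loop characteristic equation: s² + 9.8s + K_p·8.5 = 0.
So ω_n = √(8.5K_p) and 2ζω_n = 9.8, giving ζ = 9.8/(2√(8.5K_p)).
Setting ζ = 0.31: √(8.5K_p) = 9.8/(2·0.31) = 15.81, so K_p = 249.8/8.5 = 29.4.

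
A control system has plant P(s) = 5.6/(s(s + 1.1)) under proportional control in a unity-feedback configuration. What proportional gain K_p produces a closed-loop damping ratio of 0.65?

K_p = 0.128

Closed-loop characteristic equation: s² + 1.1s + K_p·5.6 = 0.
So ω_n = √(5.6K_p) and 2ζω_n = 1.1, giving ζ = 1.1/(2√(5.6K_p)).
Setting ζ = 0.65: √(5.6K_p) = 1.1/(2·0.65) = 0.8462, so K_p = 0.716/5.6 = 0.128.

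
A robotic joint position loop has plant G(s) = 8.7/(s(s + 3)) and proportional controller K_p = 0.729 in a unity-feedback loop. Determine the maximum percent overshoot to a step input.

9.73%

The closed-loop denominator s² + 3s + 6.342 gives ω_n = √6.342 = 2.518 and ζ = 3/(2ω_n) = 0.5956.
%OS = 100·exp(−πζ/√(1−ζ²)) = 100·exp(−π·0.5956/√0.6452) = 9.73%.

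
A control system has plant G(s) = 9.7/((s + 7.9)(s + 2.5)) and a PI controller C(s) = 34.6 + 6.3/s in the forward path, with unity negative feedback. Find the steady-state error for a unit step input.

The open loop C(s)G(s) has a pole at the origin (type 1), so the static position error constant is infinite and e_ss = 1/(1+∞) = 0.

0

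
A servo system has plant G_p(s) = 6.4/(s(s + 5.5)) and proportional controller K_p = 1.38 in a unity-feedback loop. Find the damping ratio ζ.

1 + K_p·G_p(s) = 0 gives s² + 5.5s + 8.832 = 0.
Matching s² + 2ζω_n s + ω_n²: ω_n = √8.832 = 2.972 rad/s and 2ζω_n = 5.5, so ζ = 5.5/(2·2.972) = 0.925.

ζ = 0.925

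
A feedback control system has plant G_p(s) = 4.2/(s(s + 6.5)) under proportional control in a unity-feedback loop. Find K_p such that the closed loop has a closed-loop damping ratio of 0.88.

Closed-loop characteristic equation: s² + 6.5s + K_p·4.2 = 0.
So ω_n = √(4.2K_p) and 2ζω_n = 6.5, giving ζ = 6.5/(2√(4.2K_p)).
Setting ζ = 0.88: √(4.2K_p) = 6.5/(2·0.88) = 3.693, so K_p = 13.64/4.2 = 3.25.

K_p = 3.25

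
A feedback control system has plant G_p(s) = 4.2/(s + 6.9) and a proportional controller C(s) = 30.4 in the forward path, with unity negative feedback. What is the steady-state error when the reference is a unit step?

0.0513

The loop is type 0. Static position error constant K_pos = C(0)·G_p(0) = 30.4·0.6087 = 18.5.
Steady-state error to a unit step: e_ss = 1/(1+K_pos) = 1/19.5 = 0.0513.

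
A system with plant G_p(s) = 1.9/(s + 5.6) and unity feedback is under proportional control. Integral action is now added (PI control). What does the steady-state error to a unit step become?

0

Adding integral action puts a pole at s = 0 in the forward path, raising the system type to 1; a type-1 loop has zero steady-state error to a step.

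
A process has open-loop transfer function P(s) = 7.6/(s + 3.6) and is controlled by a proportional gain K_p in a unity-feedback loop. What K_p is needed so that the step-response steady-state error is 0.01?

The loop is type 0, so e_ss(step) = 1/(1 + K_pos) with K_pos = K_p·P(0).
P(0) = 2.111. Require 1/(1 + K_p·2.111) = 0.01, so 1 + 2.111·K_p = 100.
K_p = (100 − 1)/2.111 = 46.9.

K_p = 46.9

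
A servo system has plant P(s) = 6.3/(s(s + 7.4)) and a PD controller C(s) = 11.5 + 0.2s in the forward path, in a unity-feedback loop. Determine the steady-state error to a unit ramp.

0.102

The loop has one pole at the origin (type 1). Velocity error constant K_v = lim_{s→0} s·C(s)P(s) = 11.5·6.3/7.4 = 9.791.
Steady-state error to a unit ramp: e_ss = 1/K_v = 0.102.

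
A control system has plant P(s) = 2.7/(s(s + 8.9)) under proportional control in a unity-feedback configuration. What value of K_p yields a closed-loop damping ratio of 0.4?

K_p = 45.8

Closed-loop characteristic equation: s² + 8.9s + K_p·2.7 = 0.
So ω_n = √(2.7K_p) and 2ζω_n = 8.9, giving ζ = 8.9/(2√(2.7K_p)).
Setting ζ = 0.4: √(2.7K_p) = 8.9/(2·0.4) = 11.12, so K_p = 123.8/2.7 = 45.8.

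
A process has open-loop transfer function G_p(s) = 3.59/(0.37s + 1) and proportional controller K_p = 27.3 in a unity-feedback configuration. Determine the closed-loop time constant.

τ = 0.00374 s

Closed loop: T(s) = K_p·G_p/(1+K_p·G_p) = 98.01/(0.37s + 1 + 98.01), with pole at s = −(1 + 98.01)/0.37 = −267.6.
Closed-loop time constant τ = 1/267.6 = 0.00374 s.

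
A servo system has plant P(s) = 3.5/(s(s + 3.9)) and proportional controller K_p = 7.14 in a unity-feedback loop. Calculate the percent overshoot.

26.4%

Closed-loop characteristic equation: s² + 3.9s + 24.99 = 0, so ω_n = 4.999 rad/s and ζ = 3.9/(2·4.999) = 0.3901.
%OS = 100·exp(−πζ/√(1−ζ²)) = 100·exp(−π·0.3901/√0.8478) = 26.4%.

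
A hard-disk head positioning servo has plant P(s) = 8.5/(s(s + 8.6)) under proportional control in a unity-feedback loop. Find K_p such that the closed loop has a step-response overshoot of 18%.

From %OS = 100·exp(−πζ/√(1−ζ²)) = 18%, ζ = −ln(0.18)/√(π²+ln²(0.18)) = 0.4791.
Characteristic equation s² + 8.6s + 8.5K_p = 0 gives ζ = 8.6/(2√(8.5K_p)).
Setting ζ = 0.4791: √(8.5K_p) = 8.6/(2·0.4791) = 8.975, so K_p = 80.55/8.5 = 9.48.

K_p = 9.48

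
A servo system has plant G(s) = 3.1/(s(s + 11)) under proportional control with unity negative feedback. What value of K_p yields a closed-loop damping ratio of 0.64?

Closed-loop characteristic equation: s² + 11s + K_p·3.1 = 0.
So ω_n = √(3.1K_p) and 2ζω_n = 11, giving ζ = 11/(2√(3.1K_p)).
Setting ζ = 0.64: √(3.1K_p) = 11/(2·0.64) = 8.594, so K_p = 73.85/3.1 = 23.8.

K_p = 23.8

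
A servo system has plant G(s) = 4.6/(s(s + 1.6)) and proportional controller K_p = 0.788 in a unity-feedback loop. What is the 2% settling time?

From 1 + K_pG(s) = 0: s² + 1.6s + 3.625 = 0 ⇒ ω_n = 1.904, ζ = 0.4202.
2% settling time T_s ≈ 4/(ζω_n) = 4/0.8 = 5 s.

T_s ≈ 5 s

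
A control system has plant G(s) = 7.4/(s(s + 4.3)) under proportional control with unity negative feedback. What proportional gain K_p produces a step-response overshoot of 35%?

From %OS = 100·exp(−πζ/√(1−ζ²)) = 35%, ζ = −ln(0.35)/√(π²+ln²(0.35)) = 0.3169.
Characteristic equation s² + 4.3s + 7.4K_p = 0 gives ζ = 4.3/(2√(7.4K_p)).
Setting ζ = 0.3169: √(7.4K_p) = 4.3/(2·0.3169) = 6.784, so K_p = 46.02/7.4 = 6.22.

K_p = 6.22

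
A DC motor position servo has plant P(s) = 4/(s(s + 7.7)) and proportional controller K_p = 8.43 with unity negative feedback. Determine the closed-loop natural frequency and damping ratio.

With unity feedback the closed-loop characteristic equation is s² + 7.7s + 8.43·4 = s² + 7.7s + 33.72 = 0.
So ω_n² = 33.72 ⇒ ω_n = 5.807 rad/s, and ζ = 7.7/(2ω_n) = 0.663.

ω_n = 5.81 rad/s, ζ = 0.663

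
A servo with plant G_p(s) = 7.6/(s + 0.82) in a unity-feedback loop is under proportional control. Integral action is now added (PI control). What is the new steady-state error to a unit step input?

Adding integral action puts a pole at s = 0 in the forward path, raising the system type to 1; a type-1 loop has zero steady-state error to a step.

0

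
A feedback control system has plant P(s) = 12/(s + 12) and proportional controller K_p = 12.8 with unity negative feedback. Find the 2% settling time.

T_s ≈ 0.0242 s

Closed-loop transfer function: T(s) = K_p·P(s)/(1 + K_p·P(s)) = 153.6/(s + 12 + 153.6) = 153.6/(s + 165.6).
Time constant τ = 1/165.6 = 0.006039 s, so the 2% settling time is about 4τ = 0.0242 s.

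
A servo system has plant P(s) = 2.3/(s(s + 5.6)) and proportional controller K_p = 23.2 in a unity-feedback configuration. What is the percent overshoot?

27.2%

Closed-loop characteristic equation: s² + 5.6s + 53.36 = 0, so ω_n = 7.305 rad/s and ζ = 5.6/(2·7.305) = 0.3833.
%OS = 100·exp(−πζ/√(1−ζ²)) = 100·exp(−π·0.3833/√0.8531) = 27.2%.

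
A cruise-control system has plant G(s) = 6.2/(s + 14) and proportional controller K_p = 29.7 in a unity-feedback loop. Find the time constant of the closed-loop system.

Closed-loop transfer function: T(s) = K_p·G(s)/(1 + K_p·G(s)) = 184.1/(s + 14 + 184.1) = 184.1/(s + 198.1).
Time constant τ = 1/198.1 = 0.00505 s.

τ = 0.00505 s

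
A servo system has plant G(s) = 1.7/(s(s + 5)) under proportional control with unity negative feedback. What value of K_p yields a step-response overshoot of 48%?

K_p = 71

From %OS = 100·exp(−πζ/√(1−ζ²)) = 48%, ζ = −ln(0.48)/√(π²+ln²(0.48)) = 0.2275.
Characteristic equation s² + 5s + 1.7K_p = 0 gives ζ = 5/(2√(1.7K_p)).
Setting ζ = 0.2275: √(1.7K_p) = 5/(2·0.2275) = 10.99, so K_p = 120.8/1.7 = 71.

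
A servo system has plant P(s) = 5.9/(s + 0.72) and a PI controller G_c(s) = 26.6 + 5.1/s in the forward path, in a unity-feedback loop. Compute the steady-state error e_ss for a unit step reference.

The open loop G_c(s)P(s) has a pole at the origin (type 1), so the static position error constant is infinite and e_ss = 1/(1+∞) = 0.

0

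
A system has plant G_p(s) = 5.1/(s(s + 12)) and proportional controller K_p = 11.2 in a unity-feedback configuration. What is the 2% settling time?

T_s ≈ 0.667 s

From 1 + K_pG_p(s) = 0: s² + 12s + 57.12 = 0 ⇒ ω_n = 7.558, ζ = 0.7939.
2% settling time T_s ≈ 4/(ζω_n) = 4/6 = 0.667 s.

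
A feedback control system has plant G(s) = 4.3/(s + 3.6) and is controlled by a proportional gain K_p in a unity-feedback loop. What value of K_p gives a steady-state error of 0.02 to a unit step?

For a type-0 loop with proportional control, e_ss = 1/(1 + K_p·G(0)).
G(0) = 1.194. Require 1/(1 + K_p·1.194) = 0.02, so 1 + 1.194·K_p = 50.
K_p = (50 − 1)/1.194 = 41.

K_p = 41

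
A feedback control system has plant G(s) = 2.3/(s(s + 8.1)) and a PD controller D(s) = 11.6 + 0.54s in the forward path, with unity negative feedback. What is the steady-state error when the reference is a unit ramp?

The loop has one pole at the origin (type 1). Velocity error constant K_v = lim_{s→0} s·D(s)G(s) = 11.6·2.3/8.1 = 3.294.
Steady-state error to a unit ramp: e_ss = 1/K_v = 0.304.

0.304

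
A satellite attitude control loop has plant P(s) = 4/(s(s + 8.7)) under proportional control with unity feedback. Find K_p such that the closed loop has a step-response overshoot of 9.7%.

From %OS = 100·exp(−πζ/√(1−ζ²)) = 9.7%, ζ = −ln(0.097)/√(π²+ln²(0.097)) = 0.5962.
Characteristic equation s² + 8.7s + 4K_p = 0 gives ζ = 8.7/(2√(4K_p)).
Setting ζ = 0.5962: √(4K_p) = 8.7/(2·0.5962) = 7.296, so K_p = 53.23/4 = 13.3.

K_p = 13.3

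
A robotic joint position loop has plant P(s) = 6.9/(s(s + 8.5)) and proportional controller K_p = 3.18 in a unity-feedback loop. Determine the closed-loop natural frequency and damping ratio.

With unity feedback the closed-loop characteristic equation is s² + 8.5s + 3.18·6.9 = s² + 8.5s + 21.94 = 0.
Matching s² + 2ζω_n s + ω_n²: ω_n = √21.94 = 4.684 rad/s and 2ζω_n = 8.5, so ζ = 8.5/(2·4.684) = 0.907.

ω_n = 4.68 rad/s, ζ = 0.907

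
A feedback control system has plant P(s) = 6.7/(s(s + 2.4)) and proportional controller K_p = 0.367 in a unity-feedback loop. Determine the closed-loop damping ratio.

1 + K_p·P(s) = 0 gives s² + 2.4s + 2.459 = 0.
So ω_n² = 2.459 ⇒ ω_n = 1.568 rad/s, and ζ = 2.4/(2ω_n) = 0.765.

ζ = 0.765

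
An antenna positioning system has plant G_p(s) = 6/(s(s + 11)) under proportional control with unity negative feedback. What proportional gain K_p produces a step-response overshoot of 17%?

K_p = 20.9

From %OS = 100·exp(−πζ/√(1−ζ²)) = 17%, ζ = −ln(0.17)/√(π²+ln²(0.17)) = 0.4913.
Characteristic equation s² + 11s + 6K_p = 0 gives ζ = 11/(2√(6K_p)).
Setting ζ = 0.4913: √(6K_p) = 11/(2·0.4913) = 11.2, so K_p = 125.3/6 = 20.9.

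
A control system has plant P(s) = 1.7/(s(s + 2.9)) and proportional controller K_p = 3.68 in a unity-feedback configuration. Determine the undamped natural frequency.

1 + K_p·P(s) = 0 gives s² + 2.9s + 6.256 = 0.
Matching s² + 2ζω_n s + ω_n²: ω_n = √6.256 = 2.501 rad/s and 2ζω_n = 2.9, so ζ = 2.9/(2·2.501) = 0.58.

ω_n = 2.5 rad/s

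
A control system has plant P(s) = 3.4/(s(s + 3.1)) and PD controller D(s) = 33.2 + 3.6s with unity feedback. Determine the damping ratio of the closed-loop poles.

ζ = 0.722

Forward path: (33.2 + 3.6s)·3.4/(s(s+3.1)). The closed-loop characteristic equation is s² + (3.1 + 3.4·3.6)s + 3.4·33.2 = 0.
That is s² + 15.34s + 112.9 = 0, so ω_n = 10.62 rad/s and ζ = 15.34/(2·10.62) = 0.7219.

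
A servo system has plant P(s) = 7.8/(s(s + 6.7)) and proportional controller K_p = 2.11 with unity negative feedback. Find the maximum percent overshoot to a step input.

The closed-loop denominator s² + 6.7s + 16.46 gives ω_n = √16.46 = 4.057 and ζ = 6.7/(2ω_n) = 0.8258.
%OS = 100·exp(−πζ/√(1−ζ²)) = 100·exp(−π·0.8258/√0.3181) = 1.01%.

1.01%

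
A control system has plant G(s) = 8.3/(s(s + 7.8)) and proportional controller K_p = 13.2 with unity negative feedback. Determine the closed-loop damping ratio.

With unity feedback the closed-loop characteristic equation is s² + 7.8s + 13.2·8.3 = s² + 7.8s + 109.6 = 0.
Matching s² + 2ζω_n s + ω_n²: ω_n = √109.6 = 10.47 rad/s and 2ζω_n = 7.8, so ζ = 7.8/(2·10.47) = 0.373.

ζ = 0.373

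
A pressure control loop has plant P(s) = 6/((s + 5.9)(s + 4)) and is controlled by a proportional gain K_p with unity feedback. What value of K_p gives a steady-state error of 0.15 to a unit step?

For a type-0 loop with proportional control, e_ss = 1/(1 + K_p·P(0)).
P(0) = 0.2542. Require 1/(1 + K_p·0.2542) = 0.15, so 1 + 0.2542·K_p = 6.667.
K_p = (6.667 − 1)/0.2542 = 22.3.

K_p = 22.3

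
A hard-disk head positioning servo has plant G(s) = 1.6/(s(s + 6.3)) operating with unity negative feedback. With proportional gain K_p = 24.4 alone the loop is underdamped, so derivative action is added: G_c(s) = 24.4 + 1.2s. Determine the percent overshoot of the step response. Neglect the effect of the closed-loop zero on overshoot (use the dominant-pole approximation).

6.43%

Forward path: (24.4 + 1.2s)·1.6/(s(s+6.3)). The closed-loop characteristic equation is s² + (6.3 + 1.6·1.2)s + 1.6·24.4 = 0.
That is s² + 8.22s + 39.04 = 0, so ω_n = 6.248 rad/s and ζ = 8.22/(2·6.248) = 0.6578.
%OS = 100·exp(−πζ/√(1−ζ²)) = 6.43%.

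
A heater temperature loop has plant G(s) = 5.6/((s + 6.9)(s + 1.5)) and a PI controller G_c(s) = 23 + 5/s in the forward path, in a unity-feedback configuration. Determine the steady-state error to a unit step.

0

The open loop G_c(s)G(s) has a pole at the origin (type 1), so the static position error constant is infinite and e_ss = 1/(1+∞) = 0.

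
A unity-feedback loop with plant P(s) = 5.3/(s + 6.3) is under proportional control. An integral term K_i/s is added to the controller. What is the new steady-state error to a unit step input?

0

The integrator makes K_pos = lim_{s→0} C(s)G(s) infinite, so e_ss = 1/(1+K_pos) = 0.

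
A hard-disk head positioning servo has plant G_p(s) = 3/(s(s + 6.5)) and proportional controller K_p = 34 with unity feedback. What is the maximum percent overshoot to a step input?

Closed-loop characteristic equation: s² + 6.5s + 102 = 0, so ω_n = 10.1 rad/s and ζ = 6.5/(2·10.1) = 0.3218.
%OS = 100·exp(−πζ/√(1−ζ²)) = 100·exp(−π·0.3218/√0.8964) = 34.4%.

34.4%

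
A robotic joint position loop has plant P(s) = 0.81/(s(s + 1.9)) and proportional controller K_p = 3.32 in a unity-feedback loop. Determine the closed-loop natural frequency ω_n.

With unity feedback the closed-loop characteristic equation is s² + 1.9s + 3.32·0.81 = s² + 1.9s + 2.689 = 0.
So ω_n² = 2.689 ⇒ ω_n = 1.64 rad/s, and ζ = 1.9/(2ω_n) = 0.579.

ω_n = 1.64 rad/s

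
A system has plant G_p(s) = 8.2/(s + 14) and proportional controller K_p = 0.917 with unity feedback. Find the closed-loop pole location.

Closed-loop transfer function: T(s) = K_p·G_p(s)/(1 + K_p·G_p(s)) = 7.519/(s + 14 + 7.519) = 7.519/(s + 21.52).
The closed-loop pole is at s = −21.52.

s = -21.52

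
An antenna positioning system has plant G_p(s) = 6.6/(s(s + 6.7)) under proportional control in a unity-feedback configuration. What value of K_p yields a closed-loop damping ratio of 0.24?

Closed-loop characteristic equation: s² + 6.7s + K_p·6.6 = 0.
So ω_n = √(6.6K_p) and 2ζω_n = 6.7, giving ζ = 6.7/(2√(6.6K_p)).
Setting ζ = 0.24: √(6.6K_p) = 6.7/(2·0.24) = 13.96, so K_p = 194.8/6.6 = 29.5.

K_p = 29.5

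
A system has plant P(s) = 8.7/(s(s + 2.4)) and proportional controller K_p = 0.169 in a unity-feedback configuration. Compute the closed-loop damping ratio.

With unity feedback the closed-loop characteristic equation is s² + 2.4s + 0.169·8.7 = s² + 2.4s + 1.47 = 0.
So ω_n² = 1.47 ⇒ ω_n = 1.213 rad/s, and ζ = 2.4/(2ω_n) = 0.99.

ζ = 0.99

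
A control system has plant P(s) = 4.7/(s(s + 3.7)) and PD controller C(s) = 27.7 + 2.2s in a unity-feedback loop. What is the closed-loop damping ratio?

Forward path: (27.7 + 2.2s)·4.7/(s(s+3.7)). The closed-loop characteristic equation is s² + (3.7 + 4.7·2.2)s + 4.7·27.7 = 0.
That is s² + 14.04s + 130.2 = 0, so ω_n = 11.41 rad/s and ζ = 14.04/(2·11.41) = 0.6152.

ζ = 0.615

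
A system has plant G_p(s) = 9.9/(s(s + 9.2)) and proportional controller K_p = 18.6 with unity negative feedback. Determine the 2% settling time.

T_s ≈ 0.87 s

The closed-loop denominator s² + 9.2s + 184.1 gives ω_n = √184.1 = 13.57 and ζ = 9.2/(2ω_n) = 0.339.
2% settling time T_s ≈ 4/(ζω_n) = 4/4.6 = 0.87 s.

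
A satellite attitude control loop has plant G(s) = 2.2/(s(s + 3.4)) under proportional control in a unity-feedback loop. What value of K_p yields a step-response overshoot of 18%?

From %OS = 100·exp(−πζ/√(1−ζ²)) = 18%, ζ = −ln(0.18)/√(π²+ln²(0.18)) = 0.4791.
Characteristic equation s² + 3.4s + 2.2K_p = 0 gives ζ = 3.4/(2√(2.2K_p)).
Setting ζ = 0.4791: √(2.2K_p) = 3.4/(2·0.4791) = 3.548, so K_p = 12.59/2.2 = 5.72.

K_p = 5.72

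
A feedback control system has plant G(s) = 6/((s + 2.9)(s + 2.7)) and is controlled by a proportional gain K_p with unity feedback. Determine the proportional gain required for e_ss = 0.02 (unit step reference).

For a type-0 loop with proportional control, e_ss = 1/(1 + K_p·G(0)).
G(0) = 0.7663. Require 1/(1 + K_p·0.7663) = 0.02, so 1 + 0.7663·K_p = 50.
K_p = (50 − 1)/0.7663 = 63.9.

K_p = 63.9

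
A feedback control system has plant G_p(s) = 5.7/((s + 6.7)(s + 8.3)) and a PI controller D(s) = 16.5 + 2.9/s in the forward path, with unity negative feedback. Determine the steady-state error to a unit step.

0

The open loop D(s)G_p(s) has a pole at the origin (type 1), so the static position error constant is infinite and e_ss = 1/(1+∞) = 0.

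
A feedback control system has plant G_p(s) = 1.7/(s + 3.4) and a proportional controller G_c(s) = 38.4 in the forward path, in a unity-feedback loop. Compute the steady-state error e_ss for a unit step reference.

The loop is type 0. Static position error constant K_pos = G_c(0)·G_p(0) = 38.4·0.5 = 19.2.
Steady-state error to a unit step: e_ss = 1/(1+K_pos) = 1/20.2 = 0.0495.

0.0495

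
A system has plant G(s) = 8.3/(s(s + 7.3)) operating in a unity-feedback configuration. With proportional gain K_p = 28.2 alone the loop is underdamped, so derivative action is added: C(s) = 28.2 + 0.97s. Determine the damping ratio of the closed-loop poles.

Forward path: (28.2 + 0.97s)·8.3/(s(s+7.3)). The closed-loop characteristic equation is s² + (7.3 + 8.3·0.97)s + 8.3·28.2 = 0.
That is s² + 15.35s + 234.1 = 0, so ω_n = 15.3 rad/s and ζ = 15.35/(2·15.3) = 0.5017.

ζ = 0.502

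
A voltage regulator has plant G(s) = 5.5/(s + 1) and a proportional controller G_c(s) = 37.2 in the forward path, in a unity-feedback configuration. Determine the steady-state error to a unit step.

The loop is type 0. Static position error constant K_pos = G_c(0)·G(0) = 37.2·5.5 = 204.6.
Steady-state error to a unit step: e_ss = 1/(1+K_pos) = 1/205.6 = 0.00486.

0.00486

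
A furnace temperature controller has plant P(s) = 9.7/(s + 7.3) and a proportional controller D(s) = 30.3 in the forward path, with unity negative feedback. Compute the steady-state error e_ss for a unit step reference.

0.0242

The loop is type 0. Static position error constant K_pos = D(0)·P(0) = 30.3·1.329 = 40.26.
Steady-state error to a unit step: e_ss = 1/(1+K_pos) = 1/41.26 = 0.0242.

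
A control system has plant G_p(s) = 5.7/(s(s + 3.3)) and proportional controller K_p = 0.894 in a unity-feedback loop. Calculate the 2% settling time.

From 1 + K_pG_p(s) = 0: s² + 3.3s + 5.096 = 0 ⇒ ω_n = 2.257, ζ = 0.7309.
2% settling time T_s ≈ 4/(ζω_n) = 4/1.65 = 2.42 s.

T_s ≈ 2.42 s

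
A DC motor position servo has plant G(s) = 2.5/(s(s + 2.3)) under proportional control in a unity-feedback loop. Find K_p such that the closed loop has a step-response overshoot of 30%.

From %OS = 100·exp(−πζ/√(1−ζ²)) = 30%, ζ = −ln(0.3)/√(π²+ln²(0.3)) = 0.3579.
Characteristic equation s² + 2.3s + 2.5K_p = 0 gives ζ = 2.3/(2√(2.5K_p)).
Setting ζ = 0.3579: √(2.5K_p) = 2.3/(2·0.3579) = 3.214, so K_p = 10.33/2.5 = 4.13.

K_p = 4.13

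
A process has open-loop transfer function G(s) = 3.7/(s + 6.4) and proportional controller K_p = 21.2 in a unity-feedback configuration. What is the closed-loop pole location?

Closed-loop transfer function: T(s) = K_p·G(s)/(1 + K_p·G(s)) = 78.44/(s + 6.4 + 78.44) = 78.44/(s + 84.84).
The closed-loop pole is at s = −84.84.

s = -84.84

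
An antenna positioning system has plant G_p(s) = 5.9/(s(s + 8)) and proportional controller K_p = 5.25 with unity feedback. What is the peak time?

T_p = 0.812 s

Closed-loop characteristic equation: s² + 8s + 30.98 = 0, so ω_n = 5.566 rad/s and ζ = 8/(2·5.566) = 0.7187.
Damped frequency ω_d = ω_n√(1−ζ²) = 3.87 rad/s, so peak time T_p = π/ω_d = 0.812 s.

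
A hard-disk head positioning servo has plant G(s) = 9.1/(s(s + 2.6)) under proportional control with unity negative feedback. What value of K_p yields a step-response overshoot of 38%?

K_p = 2.14

From %OS = 100·exp(−πζ/√(1−ζ²)) = 38%, ζ = −ln(0.38)/√(π²+ln²(0.38)) = 0.2943.
Characteristic equation s² + 2.6s + 9.1K_p = 0 gives ζ = 2.6/(2√(9.1K_p)).
Setting ζ = 0.2943: √(9.1K_p) = 2.6/(2·0.2943) = 4.417, so K_p = 19.51/9.1 = 2.14.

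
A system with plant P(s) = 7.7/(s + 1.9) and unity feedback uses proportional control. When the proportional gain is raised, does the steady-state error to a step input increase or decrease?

e_ss = 1/(1 + K_p·P(0)); a larger K_p raises the denominator, so e_ss decreases.

decrease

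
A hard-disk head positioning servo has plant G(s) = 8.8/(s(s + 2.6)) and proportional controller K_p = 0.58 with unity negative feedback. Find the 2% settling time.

T_s ≈ 3.08 s

Closed-loop characteristic equation: s² + 2.6s + 5.104 = 0, so ω_n = 2.259 rad/s and ζ = 2.6/(2·2.259) = 0.5754.
2% settling time T_s ≈ 4/(ζω_n) = 4/1.3 = 3.08 s.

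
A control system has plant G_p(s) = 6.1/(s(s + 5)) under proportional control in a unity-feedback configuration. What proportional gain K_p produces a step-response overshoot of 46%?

K_p = 17.8

From %OS = 100·exp(−πζ/√(1−ζ²)) = 46%, ζ = −ln(0.46)/√(π²+ln²(0.46)) = 0.24.
Characteristic equation s² + 5s + 6.1K_p = 0 gives ζ = 5/(2√(6.1K_p)).
Setting ζ = 0.24: √(6.1K_p) = 5/(2·0.24) = 10.42, so K_p = 108.5/6.1 = 17.8.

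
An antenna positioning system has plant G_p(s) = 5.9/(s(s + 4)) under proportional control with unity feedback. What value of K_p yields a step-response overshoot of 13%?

K_p = 2.29

From %OS = 100·exp(−πζ/√(1−ζ²)) = 13%, ζ = −ln(0.13)/√(π²+ln²(0.13)) = 0.5446.
Characteristic equation s² + 4s + 5.9K_p = 0 gives ζ = 4/(2√(5.9K_p)).
Setting ζ = 0.5446: √(5.9K_p) = 4/(2·0.5446) = 3.672, so K_p = 13.48/5.9 = 2.29.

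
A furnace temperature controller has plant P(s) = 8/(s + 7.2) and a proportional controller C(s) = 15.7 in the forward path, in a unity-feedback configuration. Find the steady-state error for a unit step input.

The loop is type 0. Static position error constant K_pos = C(0)·P(0) = 15.7·1.111 = 17.44.
Steady-state error to a unit step: e_ss = 1/(1+K_pos) = 1/18.44 = 0.0542.

0.0542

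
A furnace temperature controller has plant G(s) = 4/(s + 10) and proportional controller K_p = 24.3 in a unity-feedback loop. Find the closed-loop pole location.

s = -107.2

Closed-loop transfer function: T(s) = K_p·G(s)/(1 + K_p·G(s)) = 97.2/(s + 10 + 97.2) = 97.2/(s + 107.2).
The closed-loop pole is at s = −107.2.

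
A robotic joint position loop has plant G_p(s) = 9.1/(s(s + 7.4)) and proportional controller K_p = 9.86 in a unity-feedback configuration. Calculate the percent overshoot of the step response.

26.4%

Closed-loop characteristic equation: s² + 7.4s + 89.73 = 0, so ω_n = 9.472 rad/s and ζ = 7.4/(2·9.472) = 0.3906.
%OS = 100·exp(−πζ/√(1−ζ²)) = 100·exp(−π·0.3906/√0.8474) = 26.4%.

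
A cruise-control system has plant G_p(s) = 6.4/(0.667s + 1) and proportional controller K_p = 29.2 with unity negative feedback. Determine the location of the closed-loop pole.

s = -281.7

Closed loop: T(s) = K_p·G_p/(1+K_p·G_p) = 186.9/(0.667s + 1 + 186.9), with pole at s = −(1 + 186.9)/0.667 = −281.7.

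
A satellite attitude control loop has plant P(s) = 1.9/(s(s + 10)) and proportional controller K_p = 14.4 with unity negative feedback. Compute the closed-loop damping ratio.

1 + K_p·P(s) = 0 gives s² + 10s + 27.36 = 0.
Matching s² + 2ζω_n s + ω_n²: ω_n = √27.36 = 5.231 rad/s and 2ζω_n = 10, so ζ = 10/(2·5.231) = 0.956.

ζ = 0.956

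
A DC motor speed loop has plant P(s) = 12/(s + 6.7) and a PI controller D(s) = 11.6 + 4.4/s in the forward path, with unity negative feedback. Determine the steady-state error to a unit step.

The open loop D(s)P(s) has a pole at the origin (type 1), so the static position error constant is infinite and e_ss = 1/(1+∞) = 0.

0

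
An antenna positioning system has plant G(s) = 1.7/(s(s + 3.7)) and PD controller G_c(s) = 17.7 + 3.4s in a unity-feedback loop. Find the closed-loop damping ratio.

ζ = 0.864

Forward path: (17.7 + 3.4s)·1.7/(s(s+3.7)). The closed-loop characteristic equation is s² + (3.7 + 1.7·3.4)s + 1.7·17.7 = 0.
That is s² + 9.48s + 30.09 = 0, so ω_n = 5.485 rad/s and ζ = 9.48/(2·5.485) = 0.8641.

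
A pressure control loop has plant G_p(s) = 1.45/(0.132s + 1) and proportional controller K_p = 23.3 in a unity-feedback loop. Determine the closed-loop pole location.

Closed loop: T(s) = K_p·G_p/(1+K_p·G_p) = 33.78/(0.132s + 1 + 33.78), with pole at s = −(1 + 33.78)/0.132 = −263.5.

s = -263.5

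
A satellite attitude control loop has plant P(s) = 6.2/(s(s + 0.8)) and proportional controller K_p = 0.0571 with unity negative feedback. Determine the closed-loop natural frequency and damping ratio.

ω_n = 0.595 rad/s, ζ = 0.672

1 + K_p·P(s) = 0 gives s² + 0.8s + 0.354 = 0.
So ω_n² = 0.354 ⇒ ω_n = 0.595 rad/s, and ζ = 0.8/(2ω_n) = 0.672.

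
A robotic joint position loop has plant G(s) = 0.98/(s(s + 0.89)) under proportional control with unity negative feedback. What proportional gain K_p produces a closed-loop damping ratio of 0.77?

Closed-loop characteristic equation: s² + 0.89s + K_p·0.98 = 0.
So ω_n = √(0.98K_p) and 2ζω_n = 0.89, giving ζ = 0.89/(2√(0.98K_p)).
Setting ζ = 0.77: √(0.98K_p) = 0.89/(2·0.77) = 0.5779, so K_p = 0.334/0.98 = 0.341.

K_p = 0.341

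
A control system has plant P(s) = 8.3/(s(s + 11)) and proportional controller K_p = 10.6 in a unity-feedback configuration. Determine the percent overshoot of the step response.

Closed-loop characteristic equation: s² + 11s + 87.98 = 0, so ω_n = 9.38 rad/s and ζ = 11/(2·9.38) = 0.5864.
%OS = 100·exp(−πζ/√(1−ζ²)) = 100·exp(−π·0.5864/√0.6562) = 10.3%.

10.3%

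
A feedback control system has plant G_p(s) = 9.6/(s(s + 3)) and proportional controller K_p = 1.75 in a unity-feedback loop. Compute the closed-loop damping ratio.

ζ = 0.366

The closed-loop denominator is s(s+3) + 1.75·9.6 = s² + 3s + 16.8.
So ω_n² = 16.8 ⇒ ω_n = 4.099 rad/s, and ζ = 3/(2ω_n) = 0.366.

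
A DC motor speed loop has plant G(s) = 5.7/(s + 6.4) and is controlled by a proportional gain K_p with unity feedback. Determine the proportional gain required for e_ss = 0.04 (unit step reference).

For a type-0 loop with proportional control, e_ss = 1/(1 + K_p·G(0)).
G(0) = 0.8906. Require 1/(1 + K_p·0.8906) = 0.04, so 1 + 0.8906·K_p = 25.
K_p = (25 − 1)/0.8906 = 26.9.

K_p = 26.9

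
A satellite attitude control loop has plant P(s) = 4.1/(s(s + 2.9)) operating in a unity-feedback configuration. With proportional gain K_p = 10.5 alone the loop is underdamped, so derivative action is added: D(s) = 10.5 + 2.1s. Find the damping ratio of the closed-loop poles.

ζ = 0.877

Forward path: (10.5 + 2.1s)·4.1/(s(s+2.9)). The closed-loop characteristic equation is s² + (2.9 + 4.1·2.1)s + 4.1·10.5 = 0.
That is s² + 11.51s + 43.05 = 0, so ω_n = 6.561 rad/s and ζ = 11.51/(2·6.561) = 0.8771.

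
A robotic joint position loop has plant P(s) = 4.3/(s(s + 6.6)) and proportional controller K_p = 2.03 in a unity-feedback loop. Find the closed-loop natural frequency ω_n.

With unity feedback the closed-loop characteristic equation is s² + 6.6s + 2.03·4.3 = s² + 6.6s + 8.729 = 0.
Matching s² + 2ζω_n s + ω_n²: ω_n = √8.729 = 2.954 rad/s and 2ζω_n = 6.6, so ζ = 6.6/(2·2.954) = 1.12.

ω_n = 2.95 rad/s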